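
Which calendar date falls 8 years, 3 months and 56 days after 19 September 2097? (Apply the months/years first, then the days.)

February 13, 2106

Adding 8 years, 3 months and 56 days from September 19, 2097: first the month/year part, then the days.
+8 years → 2105; month 9 + 3 = 12 → December 2105.
Day 19 is valid in December, giving December 19, 2105.
Now add 56 days from December 19, 2105.
December has 31 days, so 31 − 19 = 12 days remain after December 19, 2105; 56 − 12 = 44 left.
January 2106 has 31 days: 44 − 31 = 13 left.
13 days into February 2106 → February 13, 2106.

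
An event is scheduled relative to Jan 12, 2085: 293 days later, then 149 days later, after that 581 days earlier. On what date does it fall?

Advancing 293 days from January 12, 2085:
January has 31 days, so 31 − 12 = 19 days remain after January 12, 2085; 293 − 19 = 274 left.
February 2085 has 28 days (2085 is not a leap year): 274 − 28 = 246 left.
March 2085 has 31 days: 246 − 31 = 215 left.
April 2085 has 30 days: 215 − 30 = 185 left.
May 2085 has 31 days: 185 − 31 = 154 left.
June 2085 has 30 days: 154 − 30 = 124 left.
July 2085 has 31 days: 124 − 31 = 93 left.
August 2085 has 31 days: 93 − 31 = 62 left.
September 2085 has 30 days: 62 − 30 = 32 left.
October 2085 has 31 days: 32 − 31 = 1 left.
1 day into November 2085 → November 1, 2085.
Counting forward 149 days from November 1, 2085:
November has 30 days, so 30 − 1 = 29 days remain after November 1, 2085; 149 − 29 = 120 left.
December 2085 has 31 days: 120 − 31 = 89 left.
January 2086 has 31 days: 89 − 31 = 58 left.
February 2086 has 28 days (2086 is not a leap year): 58 − 28 = 30 left.
30 days into March 2086 → March 30, 2086.
Going back 581 days from March 30, 2086:
Going back 30 days from March 30, 2086 reaches the end of the previous month; 581 − 30 = 551 left.
February 2086 has 28 days (2086 is not a leap year): 551 − 28 = 523 left.
January 2086 has 31 days: 523 − 31 = 492 left.
December 2085 has 31 days: 492 − 31 = 461 left.
November 2085 has 30 days: 461 − 30 = 431 left.
October 2085 has 31 days: 431 − 31 = 400 left.
September 2085 has 30 days: 400 − 30 = 370 left.
August 2085 has 31 days: 370 − 31 = 339 left.
July 2085 has 31 days: 339 − 31 = 308 left.
June 2085 has 30 days: 308 − 30 = 278 left.
May 2085 has 31 days: 278 − 31 = 247 left.
April 2085 has 30 days: 247 − 30 = 217 left.
March 2085 has 31 days: 217 − 31 = 186 left.
February 2085 has 28 days (2085 is not a leap year): 186 − 28 = 158 left.
January 2085 has 31 days: 158 − 31 = 127 left.
December 2084 has 31 days: 127 − 31 = 96 left.
November 2084 has 30 days: 96 − 30 = 66 left.
October 2084 has 31 days: 66 − 31 = 35 left.
September 2084 has 30 days: 35 − 30 = 5 left.
August 2084 has 31 days; 31 − 5 = 26 → August 26, 2084.

August 26, 2084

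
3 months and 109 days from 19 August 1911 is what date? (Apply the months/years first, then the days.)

March 7, 1912

Counting forward 3 months and 109 days from August 19, 1911: first the month/year part, then the days.
month 8 + 3 = 11 → November 1911.
Day 19 is valid in November, giving November 19, 1911.
Now add 109 days from November 19, 1911.
November has 30 days, so 30 − 19 = 11 days remain after November 19, 1911; 109 − 11 = 98 left.
December 1911 has 31 days: 98 − 31 = 67 left.
January 1912 has 31 days: 67 − 31 = 36 left.
February 1912 has 29 days (1912 is a leap year): 36 − 29 = 7 left.
7 days into March 1912 → March 7, 1912.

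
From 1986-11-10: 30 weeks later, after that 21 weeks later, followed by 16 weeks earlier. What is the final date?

Counting forward 30 weeks (= 210 days) from November 10, 1986:
November has 30 days, so 30 − 10 = 20 days remain after November 10, 1986; 210 − 20 = 190 left.
December 1986 has 31 days: 190 − 31 = 159 left.
January 1987 has 31 days: 159 − 31 = 128 left.
February 1987 has 28 days (1987 is not a leap year): 128 − 28 = 100 left.
March 1987 has 31 days: 100 − 31 = 69 left.
April 1987 has 30 days: 69 − 30 = 39 left.
May 1987 has 31 days: 39 − 31 = 8 left.
8 days into June 1987 → June 8, 1987.
Adding 21 weeks (= 147 days) from June 8, 1987:
June has 30 days, so 30 − 8 = 22 days remain after June 8, 1987; 147 − 22 = 125 left.
July 1987 has 31 days: 125 − 31 = 94 left.
August 1987 has 31 days: 94 − 31 = 63 left.
September 1987 has 30 days: 63 − 30 = 33 left.
October 1987 has 31 days: 33 − 31 = 2 left.
2 days into November 1987 → November 2, 1987.
Subtracting 16 weeks (= 112 days) from November 2, 1987:
Going back 2 days from November 2, 1987 reaches the end of the previous month; 112 − 2 = 110 left.
October 1987 has 31 days: 110 − 31 = 79 left.
September 1987 has 30 days: 79 − 30 = 49 left.
August 1987 has 31 days: 49 − 31 = 18 left.
July 1987 has 31 days; 31 − 18 = 13 → July 13, 1987.

July 13, 1987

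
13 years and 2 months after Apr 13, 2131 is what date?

Adding 13 years and 2 months from April 13, 2131.
+13 years → 2144; month 4 + 2 = 6 → June 2144.
Day 13 is valid in June, giving June 13, 2144.

June 13, 2144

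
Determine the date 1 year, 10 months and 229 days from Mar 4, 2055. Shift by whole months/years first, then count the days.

August 21, 2057

Counting forward 1 year, 10 months and 229 days from March 4, 2055: first the month/year part, then the days.
+1 year → 2056; month 3 + 10 = 13, which is month 1 of year 2057 → January 2057.
Day 4 is valid in January, giving January 4, 2057.
Now add 229 days from January 4, 2057.
January has 31 days, so 31 − 4 = 27 days remain after January 4, 2057; 229 − 27 = 202 left.
February 2057 has 28 days (2057 is not a leap year): 202 − 28 = 174 left.
March 2057 has 31 days: 174 − 31 = 143 left.
April 2057 has 30 days: 143 − 30 = 113 left.
May 2057 has 31 days: 113 − 31 = 82 left.
June 2057 has 30 days: 82 − 30 = 52 left.
July 2057 has 31 days: 52 − 31 = 21 left.
21 days into August 2057 → August 21, 2057.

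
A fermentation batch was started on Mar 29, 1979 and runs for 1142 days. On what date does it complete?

May 14, 1982

Advancing 1142 days from March 29, 1979.
March has 31 days, so 31 − 29 = 2 days remain after March 29, 1979; 1142 − 2 = 1140 left.
April 1979 has 30 days: 1140 − 30 = 1110 left.
May 1979 has 31 days: 1110 − 31 = 1079 left.
June 1979 has 30 days: 1079 − 30 = 1049 left.
July 1979 has 31 days: 1049 − 31 = 1018 left.
August 1979 has 31 days: 1018 − 31 = 987 left.
September 1979 has 30 days: 987 − 30 = 957 left.
October 1979 has 31 days: 957 − 31 = 926 left.
November 1979 has 30 days: 926 − 30 = 896 left.
December 1979 has 31 days: 896 − 31 = 865 left.
January 1980 has 31 days: 865 − 31 = 834 left.
February 1980 has 29 days (1980 is a leap year): 834 − 29 = 805 left.
March 1980 has 31 days: 805 − 31 = 774 left.
April 1980 has 30 days: 774 − 30 = 744 left.
May 1980 has 31 days: 744 − 31 = 713 left.
June 1980 has 30 days: 713 − 30 = 683 left.
July 1980 has 31 days: 683 − 31 = 652 left.
August 1980 has 31 days: 652 − 31 = 621 left.
September 1980 has 30 days: 621 − 30 = 591 left.
October 1980 has 31 days: 591 − 31 = 560 left.
November 1980 has 30 days: 560 − 30 = 530 left.
December 1980 has 31 days: 530 − 31 = 499 left.
January 1981 has 31 days: 499 − 31 = 468 left.
February 1981 has 28 days (1981 is not a leap year): 468 − 28 = 440 left.
March 1981 has 31 days: 440 − 31 = 409 left.
April 1981 has 30 days: 409 − 30 = 379 left.
May 1981 has 31 days: 379 − 31 = 348 left.
June 1981 has 30 days: 348 − 30 = 318 left.
July 1981 has 31 days: 318 − 31 = 287 left.
August 1981 has 31 days: 287 − 31 = 256 left.
September 1981 has 30 days: 256 − 30 = 226 left.
October 1981 has 31 days: 226 − 31 = 195 left.
November 1981 has 30 days: 195 − 30 = 165 left.
December 1981 has 31 days: 165 − 31 = 134 left.
January 1982 has 31 days: 134 − 31 = 103 left.
February 1982 has 28 days (1982 is not a leap year): 103 − 28 = 75 left.
March 1982 has 31 days: 75 − 31 = 44 left.
April 1982 has 30 days: 44 − 30 = 14 left.
14 days into May 1982 → May 14, 1982.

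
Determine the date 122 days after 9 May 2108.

Adding 122 days from May 9, 2108.
May has 31 days, so 31 − 9 = 22 days remain after May 9, 2108; 122 − 22 = 100 left.
June 2108 has 30 days: 100 − 30 = 70 left.
July 2108 has 31 days: 70 − 31 = 39 left.
August 2108 has 31 days: 39 − 31 = 8 left.
8 days into September 2108 → September 8, 2108.

September 8, 2108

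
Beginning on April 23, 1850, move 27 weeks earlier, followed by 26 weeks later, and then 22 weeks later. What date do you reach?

Counting back 27 weeks (= 189 days) from April 23, 1850:
Going back 23 days from April 23, 1850 reaches the end of the previous month; 189 − 23 = 166 left.
March 1850 has 31 days: 166 − 31 = 135 left.
February 1850 has 28 days (1850 is not a leap year): 135 − 28 = 107 left.
January 1850 has 31 days: 107 − 31 = 76 left.
December 1849 has 31 days: 76 − 31 = 45 left.
November 1849 has 30 days: 45 − 30 = 15 left.
October 1849 has 31 days; 31 − 15 = 16 → October 16, 1849.
Adding 26 weeks (= 182 days) from October 16, 1849:
October has 31 days, so 31 − 16 = 15 days remain after October 16, 1849; 182 − 15 = 167 left.
November 1849 has 30 days: 167 − 30 = 137 left.
December 1849 has 31 days: 137 − 31 = 106 left.
January 1850 has 31 days: 106 − 31 = 75 left.
February 1850 has 28 days (1850 is not a leap year): 75 − 28 = 47 left.
March 1850 has 31 days: 47 − 31 = 16 left.
16 days into April 1850 → April 16, 1850.
Advancing 22 weeks (= 154 days) from April 16, 1850:
April has 30 days, so 30 − 16 = 14 days remain after April 16, 1850; 154 − 14 = 140 left.
May 1850 has 31 days: 140 − 31 = 109 left.
June 1850 has 30 days: 109 − 30 = 79 left.
July 1850 has 31 days: 79 − 31 = 48 left.
August 1850 has 31 days: 48 − 31 = 17 left.
17 days into September 1850 → September 17, 1850.

September 17, 1850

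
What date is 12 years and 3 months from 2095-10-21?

Counting forward 12 years and 3 months from October 21, 2095.
+12 years → 2107; month 10 + 3 = 13, which is month 1 of year 2108 → January 2108.
Day 21 is valid in January, giving January 21, 2108.

January 21, 2108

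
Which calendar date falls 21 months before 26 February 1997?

May 26, 1995

Subtracting 21 months from February 26, 1997.
month 2 − 21 = -19, which is month 5 of year 1995 → May 1995.
Day 26 is valid in May, giving May 26, 1995.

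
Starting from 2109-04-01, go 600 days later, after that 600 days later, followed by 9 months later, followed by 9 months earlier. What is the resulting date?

Adding 600 days from April 1, 2109:
April has 30 days, so 30 − 1 = 29 days remain after April 1, 2109; 600 − 29 = 571 left.
May 2109 has 31 days: 571 − 31 = 540 left.
June 2109 has 30 days: 540 − 30 = 510 left.
July 2109 has 31 days: 510 − 31 = 479 left.
August 2109 has 31 days: 479 − 31 = 448 left.
September 2109 has 30 days: 448 − 30 = 418 left.
October 2109 has 31 days: 418 − 31 = 387 left.
November 2109 has 30 days: 387 − 30 = 357 left.
December 2109 has 31 days: 357 − 31 = 326 left.
January 2110 has 31 days: 326 − 31 = 295 left.
February 2110 has 28 days (2110 is not a leap year): 295 − 28 = 267 left.
March 2110 has 31 days: 267 − 31 = 236 left.
April 2110 has 30 days: 236 − 30 = 206 left.
May 2110 has 31 days: 206 − 31 = 175 left.
June 2110 has 30 days: 175 − 30 = 145 left.
July 2110 has 31 days: 145 − 31 = 114 left.
August 2110 has 31 days: 114 − 31 = 83 left.
September 2110 has 30 days: 83 − 30 = 53 left.
October 2110 has 31 days: 53 − 31 = 22 left.
22 days into November 2110 → November 22, 2110.
Advancing 600 days from November 22, 2110:
November has 30 days, so 30 − 22 = 8 days remain after November 22, 2110; 600 − 8 = 592 left.
December 2110 has 31 days: 592 − 31 = 561 left.
January 2111 has 31 days: 561 − 31 = 530 left.
February 2111 has 28 days (2111 is not a leap year): 530 − 28 = 502 left.
March 2111 has 31 days: 502 − 31 = 471 left.
April 2111 has 30 days: 471 − 30 = 441 left.
May 2111 has 31 days: 441 − 31 = 410 left.
June 2111 has 30 days: 410 − 30 = 380 left.
July 2111 has 31 days: 380 − 31 = 349 left.
August 2111 has 31 days: 349 − 31 = 318 left.
September 2111 has 30 days: 318 − 30 = 288 left.
October 2111 has 31 days: 288 − 31 = 257 left.
November 2111 has 30 days: 257 − 30 = 227 left.
December 2111 has 31 days: 227 − 31 = 196 left.
January 2112 has 31 days: 196 − 31 = 165 left.
February 2112 has 29 days (2112 is a leap year): 165 − 29 = 136 left.
March 2112 has 31 days: 136 − 31 = 105 left.
April 2112 has 30 days: 105 − 30 = 75 left.
May 2112 has 31 days: 75 − 31 = 44 left.
June 2112 has 30 days: 44 − 30 = 14 left.
14 days into July 2112 → July 14, 2112.
Adding 9 months from July 14, 2112:
month 7 + 9 = 16, which is month 4 of year 2113 → April 2113.
Day 14 is valid in April, giving April 14, 2113.
Subtracting 9 months from April 14, 2113:
month 4 − 9 = -5, which is month 7 of year 2112 → July 2112.
Day 14 is valid in July, giving July 14, 2112.

July 14, 2112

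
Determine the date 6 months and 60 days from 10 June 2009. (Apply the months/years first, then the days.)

February 8, 2010

Counting forward 6 months and 60 days from June 10, 2009: first the month/year part, then the days.
month 6 + 6 = 12 → December 2009.
Day 10 is valid in December, giving December 10, 2009.
Now add 60 days from December 10, 2009.
December has 31 days, so 31 − 10 = 21 days remain after December 10, 2009; 60 − 21 = 39 left.
January 2010 has 31 days: 39 − 31 = 8 left.
8 days into February 2010 → February 8, 2010.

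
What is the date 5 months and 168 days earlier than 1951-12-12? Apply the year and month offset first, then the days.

January 25, 1951

Going back 5 months and 168 days from December 12, 1951: first the month/year part, then the days.
month 12 − 5 = 7 → July 1951.
Day 12 is valid in July, giving July 12, 1951.
Now subtract 168 days from July 12, 1951.
Going back 12 days from July 12, 1951 reaches the end of the previous month; 168 − 12 = 156 left.
June 1951 has 30 days: 156 − 30 = 126 left.
May 1951 has 31 days: 126 − 31 = 95 left.
April 1951 has 30 days: 95 − 30 = 65 left.
March 1951 has 31 days: 65 − 31 = 34 left.
February 1951 has 28 days (1951 is not a leap year): 34 − 28 = 6 left.
January 1951 has 31 days; 31 − 6 = 25 → January 25, 1951.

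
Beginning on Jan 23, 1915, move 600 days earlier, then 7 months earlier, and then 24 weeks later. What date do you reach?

April 19, 1913

Counting back 600 days from January 23, 1915:
Going back 23 days from January 23, 1915 reaches the end of the previous month; 600 − 23 = 577 left.
December 1914 has 31 days: 577 − 31 = 546 left.
November 1914 has 30 days: 546 − 30 = 516 left.
October 1914 has 31 days: 516 − 31 = 485 left.
September 1914 has 30 days: 485 − 30 = 455 left.
August 1914 has 31 days: 455 − 31 = 424 left.
July 1914 has 31 days: 424 − 31 = 393 left.
June 1914 has 30 days: 393 − 30 = 363 left.
May 1914 has 31 days: 363 − 31 = 332 left.
April 1914 has 30 days: 332 − 30 = 302 left.
March 1914 has 31 days: 302 − 31 = 271 left.
February 1914 has 28 days (1914 is not a leap year): 271 − 28 = 243 left.
January 1914 has 31 days: 243 − 31 = 212 left.
December 1913 has 31 days: 212 − 31 = 181 left.
November 1913 has 30 days: 181 − 30 = 151 left.
October 1913 has 31 days: 151 − 31 = 120 left.
September 1913 has 30 days: 120 − 30 = 90 left.
August 1913 has 31 days: 90 − 31 = 59 left.
July 1913 has 31 days: 59 − 31 = 28 left.
June 1913 has 30 days; 30 − 28 = 2 → June 2, 1913.
Going back 7 months from June 2, 1913:
month 6 − 7 = -1, which is month 11 of year 1912 → November 1912.
Day 2 is valid in November, giving November 2, 1912.
Counting forward 24 weeks (= 168 days) from November 2, 1912:
November has 30 days, so 30 − 2 = 28 days remain after November 2, 1912; 168 − 28 = 140 left.
December 1912 has 31 days: 140 − 31 = 109 left.
January 1913 has 31 days: 109 − 31 = 78 left.
February 1913 has 28 days (1913 is not a leap year): 78 − 28 = 50 left.
March 1913 has 31 days: 50 − 31 = 19 left.
19 days into April 1913 → April 19, 1913.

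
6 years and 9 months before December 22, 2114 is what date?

Subtracting 6 years and 9 months from December 22, 2114.
-6 years → 2108; month 12 − 9 = 3 → March 2108.
Day 22 is valid in March, giving March 22, 2108.

March 22, 2108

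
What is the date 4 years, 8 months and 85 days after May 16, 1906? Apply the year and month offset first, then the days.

Advancing 4 years, 8 months and 85 days from May 16, 1906: first the month/year part, then the days.
+4 years → 1910; month 5 + 8 = 13, which is month 1 of year 1911 → January 1911.
Day 16 is valid in January, giving January 16, 1911.
Now add 85 days from January 16, 1911.
January has 31 days, so 31 − 16 = 15 days remain after January 16, 1911; 85 − 15 = 70 left.
February 1911 has 28 days (1911 is not a leap year): 70 − 28 = 42 left.
March 1911 has 31 days: 42 − 31 = 11 left.
11 days into April 1911 → April 11, 1911.

April 11, 1911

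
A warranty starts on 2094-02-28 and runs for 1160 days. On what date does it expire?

Advancing 1160 days from February 28, 2094.
February has 28 days, so 28 − 28 = 0 days remain after February 28, 2094; 1160 − 0 = 1160 left.
March 2094 has 31 days: 1160 − 31 = 1129 left.
April 2094 has 30 days: 1129 − 30 = 1099 left.
May 2094 has 31 days: 1099 − 31 = 1068 left.
June 2094 has 30 days: 1068 − 30 = 1038 left.
July 2094 has 31 days: 1038 − 31 = 1007 left.
August 2094 has 31 days: 1007 − 31 = 976 left.
September 2094 has 30 days: 976 − 30 = 946 left.
October 2094 has 31 days: 946 − 31 = 915 left.
November 2094 has 30 days: 915 − 30 = 885 left.
December 2094 has 31 days: 885 − 31 = 854 left.
January 2095 has 31 days: 854 − 31 = 823 left.
February 2095 has 28 days (2095 is not a leap year): 823 − 28 = 795 left.
March 2095 has 31 days: 795 − 31 = 764 left.
April 2095 has 30 days: 764 − 30 = 734 left.
May 2095 has 31 days: 734 − 31 = 703 left.
June 2095 has 30 days: 703 − 30 = 673 left.
July 2095 has 31 days: 673 − 31 = 642 left.
August 2095 has 31 days: 642 − 31 = 611 left.
September 2095 has 30 days: 611 − 30 = 581 left.
October 2095 has 31 days: 581 − 31 = 550 left.
November 2095 has 30 days: 550 − 30 = 520 left.
December 2095 has 31 days: 520 − 31 = 489 left.
January 2096 has 31 days: 489 − 31 = 458 left.
February 2096 has 29 days (2096 is a leap year): 458 − 29 = 429 left.
March 2096 has 31 days: 429 − 31 = 398 left.
April 2096 has 30 days: 398 − 30 = 368 left.
May 2096 has 31 days: 368 − 31 = 337 left.
June 2096 has 30 days: 337 − 30 = 307 left.
July 2096 has 31 days: 307 − 31 = 276 left.
August 2096 has 31 days: 276 − 31 = 245 left.
September 2096 has 30 days: 245 − 30 = 215 left.
October 2096 has 31 days: 215 − 31 = 184 left.
November 2096 has 30 days: 184 − 30 = 154 left.
December 2096 has 31 days: 154 − 31 = 123 left.
January 2097 has 31 days: 123 − 31 = 92 left.
February 2097 has 28 days (2097 is not a leap year): 92 − 28 = 64 left.
March 2097 has 31 days: 64 − 31 = 33 left.
April 2097 has 30 days: 33 − 30 = 3 left.
3 days into May 2097 → May 3, 2097.

May 3, 2097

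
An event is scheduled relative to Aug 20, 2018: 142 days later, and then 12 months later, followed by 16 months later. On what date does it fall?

Adding 142 days from August 20, 2018:
August has 31 days, so 31 − 20 = 11 days remain after August 20, 2018; 142 − 11 = 131 left.
September 2018 has 30 days: 131 − 30 = 101 left.
October 2018 has 31 days: 101 − 31 = 70 left.
November 2018 has 30 days: 70 − 30 = 40 left.
December 2018 has 31 days: 40 − 31 = 9 left.
9 days into January 2019 → January 9, 2019.
Counting forward 12 months from January 9, 2019:
month 1 + 12 = 13, which is month 1 of year 2020 → January 2020.
Day 9 is valid in January, giving January 9, 2020.
Advancing 16 months from January 9, 2020:
month 1 + 16 = 17, which is month 5 of year 2021 → May 2021.
Day 9 is valid in May, giving May 9, 2021.

May 9, 2021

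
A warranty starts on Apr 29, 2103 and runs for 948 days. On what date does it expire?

December 2, 2105

Counting forward 948 days from April 29, 2103.
April has 30 days, so 30 − 29 = 1 day remains after April 29, 2103; 948 − 1 = 947 left.
May 2103 has 31 days: 947 − 31 = 916 left.
June 2103 has 30 days: 916 − 30 = 886 left.
July 2103 has 31 days: 886 − 31 = 855 left.
August 2103 has 31 days: 855 − 31 = 824 left.
September 2103 has 30 days: 824 − 30 = 794 left.
October 2103 has 31 days: 794 − 31 = 763 left.
November 2103 has 30 days: 763 − 30 = 733 left.
December 2103 has 31 days: 733 − 31 = 702 left.
January 2104 has 31 days: 702 − 31 = 671 left.
February 2104 has 29 days (2104 is a leap year): 671 − 29 = 642 left.
March 2104 has 31 days: 642 − 31 = 611 left.
April 2104 has 30 days: 611 − 30 = 581 left.
May 2104 has 31 days: 581 − 31 = 550 left.
June 2104 has 30 days: 550 − 30 = 520 left.
July 2104 has 31 days: 520 − 31 = 489 left.
August 2104 has 31 days: 489 − 31 = 458 left.
September 2104 has 30 days: 458 − 30 = 428 left.
October 2104 has 31 days: 428 − 31 = 397 left.
November 2104 has 30 days: 397 − 30 = 367 left.
December 2104 has 31 days: 367 − 31 = 336 left.
January 2105 has 31 days: 336 − 31 = 305 left.
February 2105 has 28 days (2105 is not a leap year): 305 − 28 = 277 left.
March 2105 has 31 days: 277 − 31 = 246 left.
April 2105 has 30 days: 246 − 30 = 216 left.
May 2105 has 31 days: 216 − 31 = 185 left.
June 2105 has 30 days: 185 − 30 = 155 left.
July 2105 has 31 days: 155 − 31 = 124 left.
August 2105 has 31 days: 124 − 31 = 93 left.
September 2105 has 30 days: 93 − 30 = 63 left.
October 2105 has 31 days: 63 − 31 = 32 left.
November 2105 has 30 days: 32 − 30 = 2 left.
2 days into December 2105 → December 2, 2105.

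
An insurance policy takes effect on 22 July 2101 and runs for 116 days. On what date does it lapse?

Counting forward 116 days from July 22, 2101.
July has 31 days, so 31 − 22 = 9 days remain after July 22, 2101; 116 − 9 = 107 left.
August 2101 has 31 days: 107 − 31 = 76 left.
September 2101 has 30 days: 76 − 30 = 46 left.
October 2101 has 31 days: 46 − 31 = 15 left.
15 days into November 2101 → November 15, 2101.

November 15, 2101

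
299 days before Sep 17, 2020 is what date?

November 23, 2019

Counting back 299 days from September 17, 2020.
Going back 17 days from September 17, 2020 reaches the end of the previous month; 299 − 17 = 282 left.
August 2020 has 31 days: 282 − 31 = 251 left.
July 2020 has 31 days: 251 − 31 = 220 left.
June 2020 has 30 days: 220 − 30 = 190 left.
May 2020 has 31 days: 190 − 31 = 159 left.
April 2020 has 30 days: 159 − 30 = 129 left.
March 2020 has 31 days: 129 − 31 = 98 left.
February 2020 has 29 days (2020 is a leap year): 98 − 29 = 69 left.
January 2020 has 31 days: 69 − 31 = 38 left.
December 2019 has 31 days: 38 − 31 = 7 left.
November 2019 has 30 days; 30 − 7 = 23 → November 23, 2019.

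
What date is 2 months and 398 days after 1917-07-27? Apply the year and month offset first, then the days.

October 30, 1918

Adding 2 months and 398 days from July 27, 1917: first the month/year part, then the days.
month 7 + 2 = 9 → September 1917.
Day 27 is valid in September, giving September 27, 1917.
Now add 398 days from September 27, 1917.
September has 30 days, so 30 − 27 = 3 days remain after September 27, 1917; 398 − 3 = 395 left.
October 1917 has 31 days: 395 − 31 = 364 left.
November 1917 has 30 days: 364 − 30 = 334 left.
December 1917 has 31 days: 334 − 31 = 303 left.
January 1918 has 31 days: 303 − 31 = 272 left.
February 1918 has 28 days (1918 is not a leap year): 272 − 28 = 244 left.
March 1918 has 31 days: 244 − 31 = 213 left.
April 1918 has 30 days: 213 − 30 = 183 left.
May 1918 has 31 days: 183 − 31 = 152 left.
June 1918 has 30 days: 152 − 30 = 122 left.
July 1918 has 31 days: 122 − 31 = 91 left.
August 1918 has 31 days: 91 − 31 = 60 left.
September 1918 has 30 days: 60 − 30 = 30 left.
30 days into October 1918 → October 30, 1918.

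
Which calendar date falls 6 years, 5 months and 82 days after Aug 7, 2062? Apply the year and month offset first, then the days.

March 30, 2069

Adding 6 years, 5 months and 82 days from August 7, 2062: first the month/year part, then the days.
+6 years → 2068; month 8 + 5 = 13, which is month 1 of year 2069 → January 2069.
Day 7 is valid in January, giving January 7, 2069.
Now add 82 days from January 7, 2069.
January has 31 days, so 31 − 7 = 24 days remain after January 7, 2069; 82 − 24 = 58 left.
February 2069 has 28 days (2069 is not a leap year): 58 − 28 = 30 left.
30 days into March 2069 → March 30, 2069.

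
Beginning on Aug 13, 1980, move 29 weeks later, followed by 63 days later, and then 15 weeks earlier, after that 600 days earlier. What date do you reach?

Adding 29 weeks (= 203 days) from August 13, 1980:
August has 31 days, so 31 − 13 = 18 days remain after August 13, 1980; 203 − 18 = 185 left.
September 1980 has 30 days: 185 − 30 = 155 left.
October 1980 has 31 days: 155 − 31 = 124 left.
November 1980 has 30 days: 124 − 30 = 94 left.
December 1980 has 31 days: 94 − 31 = 63 left.
January 1981 has 31 days: 63 − 31 = 32 left.
February 1981 has 28 days (1981 is not a leap year): 32 − 28 = 4 left.
4 days into March 1981 → March 4, 1981.
Counting forward 63 days from March 4, 1981:
March has 31 days, so 31 − 4 = 27 days remain after March 4, 1981; 63 − 27 = 36 left.
April 1981 has 30 days: 36 − 30 = 6 left.
6 days into May 1981 → May 6, 1981.
Going back 15 weeks (= 105 days) from May 6, 1981:
Going back 6 days from May 6, 1981 reaches the end of the previous month; 105 − 6 = 99 left.
April 1981 has 30 days: 99 − 30 = 69 left.
March 1981 has 31 days: 69 − 31 = 38 left.
February 1981 has 28 days (1981 is not a leap year): 38 − 28 = 10 left.
January 1981 has 31 days; 31 − 10 = 21 → January 21, 1981.
Counting back 600 days from January 21, 1981:
Going back 21 days from January 21, 1981 reaches the end of the previous month; 600 − 21 = 579 left.
December 1980 has 31 days: 579 − 31 = 548 left.
November 1980 has 30 days: 548 − 30 = 518 left.
October 1980 has 31 days: 518 − 31 = 487 left.
September 1980 has 30 days: 487 − 30 = 457 left.
August 1980 has 31 days: 457 − 31 = 426 left.
July 1980 has 31 days: 426 − 31 = 395 left.
June 1980 has 30 days: 395 − 30 = 365 left.
May 1980 has 31 days: 365 − 31 = 334 left.
April 1980 has 30 days: 334 − 30 = 304 left.
March 1980 has 31 days: 304 − 31 = 273 left.
February 1980 has 29 days (1980 is a leap year): 273 − 29 = 244 left.
January 1980 has 31 days: 244 − 31 = 213 left.
December 1979 has 31 days: 213 − 31 = 182 left.
November 1979 has 30 days: 182 − 30 = 152 left.
October 1979 has 31 days: 152 − 31 = 121 left.
September 1979 has 30 days: 121 − 30 = 91 left.
August 1979 has 31 days: 91 − 31 = 60 left.
July 1979 has 31 days: 60 − 31 = 29 left.
June 1979 has 30 days; 30 − 29 = 1 → June 1, 1979.

June 1, 1979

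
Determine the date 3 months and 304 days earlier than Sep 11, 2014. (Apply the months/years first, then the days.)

Going back 3 months and 304 days from September 11, 2014: first the month/year part, then the days.
month 9 − 3 = 6 → June 2014.
Day 11 is valid in June, giving June 11, 2014.
Now subtract 304 days from June 11, 2014.
Going back 11 days from June 11, 2014 reaches the end of the previous month; 304 − 11 = 293 left.
May 2014 has 31 days: 293 − 31 = 262 left.
April 2014 has 30 days: 262 − 30 = 232 left.
March 2014 has 31 days: 232 − 31 = 201 left.
February 2014 has 28 days (2014 is not a leap year): 201 − 28 = 173 left.
January 2014 has 31 days: 173 − 31 = 142 left.
December 2013 has 31 days: 142 − 31 = 111 left.
November 2013 has 30 days: 111 − 30 = 81 left.
October 2013 has 31 days: 81 − 31 = 50 left.
September 2013 has 30 days: 50 − 30 = 20 left.
August 2013 has 31 days; 31 − 20 = 11 → August 11, 2013.

August 11, 2013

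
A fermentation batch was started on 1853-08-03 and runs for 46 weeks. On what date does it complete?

Advancing 46 weeks = 322 days from August 3, 1853.
August has 31 days, so 31 − 3 = 28 days remain after August 3, 1853; 322 − 28 = 294 left.
September 1853 has 30 days: 294 − 30 = 264 left.
October 1853 has 31 days: 264 − 31 = 233 left.
November 1853 has 30 days: 233 − 30 = 203 left.
December 1853 has 31 days: 203 − 31 = 172 left.
January 1854 has 31 days: 172 − 31 = 141 left.
February 1854 has 28 days (1854 is not a leap year): 141 − 28 = 113 left.
March 1854 has 31 days: 113 − 31 = 82 left.
April 1854 has 30 days: 82 − 30 = 52 left.
May 1854 has 31 days: 52 − 31 = 21 left.
21 days into June 1854 → June 21, 1854.

June 21, 1854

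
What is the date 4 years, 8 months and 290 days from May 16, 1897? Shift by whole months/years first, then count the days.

November 2, 1902

Counting forward 4 years, 8 months and 290 days from May 16, 1897: first the month/year part, then the days.
+4 years → 1901; month 5 + 8 = 13, which is month 1 of year 1902 → January 1902.
Day 16 is valid in January, giving January 16, 1902.
Now add 290 days from January 16, 1902.
January has 31 days, so 31 − 16 = 15 days remain after January 16, 1902; 290 − 15 = 275 left.
February 1902 has 28 days (1902 is not a leap year): 275 − 28 = 247 left.
March 1902 has 31 days: 247 − 31 = 216 left.
April 1902 has 30 days: 216 − 30 = 186 left.
May 1902 has 31 days: 186 − 31 = 155 left.
June 1902 has 30 days: 155 − 30 = 125 left.
July 1902 has 31 days: 125 − 31 = 94 left.
August 1902 has 31 days: 94 − 31 = 63 left.
September 1902 has 30 days: 63 − 30 = 33 left.
October 1902 has 31 days: 33 − 31 = 2 left.
2 days into November 1902 → November 2, 1902.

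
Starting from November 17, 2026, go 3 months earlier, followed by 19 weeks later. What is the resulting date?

Subtracting 3 months from November 17, 2026:
month 11 − 3 = 8 → August 2026.
Day 17 is valid in August, giving August 17, 2026.
Adding 19 weeks (= 133 days) from August 17, 2026:
August has 31 days, so 31 − 17 = 14 days remain after August 17, 2026; 133 − 14 = 119 left.
September 2026 has 30 days: 119 − 30 = 89 left.
October 2026 has 31 days: 89 − 31 = 58 left.
November 2026 has 30 days: 58 − 30 = 28 left.
28 days into December 2026 → December 28, 2026.

December 28, 2026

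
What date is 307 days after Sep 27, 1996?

July 31, 1997

Adding 307 days from September 27, 1996.
September has 30 days, so 30 − 27 = 3 days remain after September 27, 1996; 307 − 3 = 304 left.
October 1996 has 31 days: 304 − 31 = 273 left.
November 1996 has 30 days: 273 − 30 = 243 left.
December 1996 has 31 days: 243 − 31 = 212 left.
January 1997 has 31 days: 212 − 31 = 181 left.
February 1997 has 28 days (1997 is not a leap year): 181 − 28 = 153 left.
March 1997 has 31 days: 153 − 31 = 122 left.
April 1997 has 30 days: 122 − 30 = 92 left.
May 1997 has 31 days: 92 − 31 = 61 left.
June 1997 has 30 days: 61 − 30 = 31 left.
31 days into July 1997 → July 31, 1997.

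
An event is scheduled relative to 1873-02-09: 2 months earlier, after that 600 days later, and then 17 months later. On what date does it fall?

January 1, 1876

Going back 2 months from February 9, 1873:
month 2 − 2 = 0, which is month 12 of year 1872 → December 1872.
Day 9 is valid in December, giving December 9, 1872.
Adding 600 days from December 9, 1872:
December has 31 days, so 31 − 9 = 22 days remain after December 9, 1872; 600 − 22 = 578 left.
January 1873 has 31 days: 578 − 31 = 547 left.
February 1873 has 28 days (1873 is not a leap year): 547 − 28 = 519 left.
March 1873 has 31 days: 519 − 31 = 488 left.
April 1873 has 30 days: 488 − 30 = 458 left.
May 1873 has 31 days: 458 − 31 = 427 left.
June 1873 has 30 days: 427 − 30 = 397 left.
July 1873 has 31 days: 397 − 31 = 366 left.
August 1873 has 31 days: 366 − 31 = 335 left.
September 1873 has 30 days: 335 − 30 = 305 left.
October 1873 has 31 days: 305 − 31 = 274 left.
November 1873 has 30 days: 274 − 30 = 244 left.
December 1873 has 31 days: 244 − 31 = 213 left.
January 1874 has 31 days: 213 − 31 = 182 left.
February 1874 has 28 days (1874 is not a leap year): 182 − 28 = 154 left.
March 1874 has 31 days: 154 − 31 = 123 left.
April 1874 has 30 days: 123 − 30 = 93 left.
May 1874 has 31 days: 93 − 31 = 62 left.
June 1874 has 30 days: 62 − 30 = 32 left.
July 1874 has 31 days: 32 − 31 = 1 left.
1 day into August 1874 → August 1, 1874.
Counting forward 17 months from August 1, 1874:
month 8 + 17 = 25, which is month 1 of year 1876 → January 1876.
Day 1 is valid in January, giving January 1, 1876.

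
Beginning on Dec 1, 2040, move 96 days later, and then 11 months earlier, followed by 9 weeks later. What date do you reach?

Adding 96 days from December 1, 2040:
December has 31 days, so 31 − 1 = 30 days remain after December 1, 2040; 96 − 30 = 66 left.
January 2041 has 31 days: 66 − 31 = 35 left.
February 2041 has 28 days (2041 is not a leap year): 35 − 28 = 7 left.
7 days into March 2041 → March 7, 2041.
Subtracting 11 months from March 7, 2041:
month 3 − 11 = -8, which is month 4 of year 2040 → April 2040.
Day 7 is valid in April, giving April 7, 2040.
Adding 9 weeks (= 63 days) from April 7, 2040:
April has 30 days, so 30 − 7 = 23 days remain after April 7, 2040; 63 − 23 = 40 left.
May 2040 has 31 days: 40 − 31 = 9 left.
9 days into June 2040 → June 9, 2040.

June 9, 2040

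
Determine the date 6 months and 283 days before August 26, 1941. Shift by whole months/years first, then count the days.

Subtracting 6 months and 283 days from August 26, 1941: first the month/year part, then the days.
month 8 − 6 = 2 → February 1941.
Day 26 is valid in February, giving February 26, 1941.
Now subtract 283 days from February 26, 1941.
Going back 26 days from February 26, 1941 reaches the end of the previous month; 283 − 26 = 257 left.
January 1941 has 31 days: 257 − 31 = 226 left.
December 1940 has 31 days: 226 − 31 = 195 left.
November 1940 has 30 days: 195 − 30 = 165 left.
October 1940 has 31 days: 165 − 31 = 134 left.
September 1940 has 30 days: 134 − 30 = 104 left.
August 1940 has 31 days: 104 − 31 = 73 left.
July 1940 has 31 days: 73 − 31 = 42 left.
June 1940 has 30 days: 42 − 30 = 12 left.
May 1940 has 31 days; 31 − 12 = 19 → May 19, 1940.

May 19, 1940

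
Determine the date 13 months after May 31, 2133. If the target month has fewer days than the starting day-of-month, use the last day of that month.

Advancing 13 months from May 31, 2133.
month 5 + 13 = 18, which is month 6 of year 2134 → June 2134.
June 2134 has only 30 days and the start was day 31, so the date clamps to June 30, 2134.

June 30, 2134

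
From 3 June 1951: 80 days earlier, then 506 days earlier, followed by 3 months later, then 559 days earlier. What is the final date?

July 15, 1948

Going back 80 days from June 3, 1951:
Going back 3 days from June 3, 1951 reaches the end of the previous month; 80 − 3 = 77 left.
May 1951 has 31 days: 77 − 31 = 46 left.
April 1951 has 30 days: 46 − 30 = 16 left.
March 1951 has 31 days; 31 − 16 = 15 → March 15, 1951.
Counting back 506 days from March 15, 1951:
Going back 15 days from March 15, 1951 reaches the end of the previous month; 506 − 15 = 491 left.
February 1951 has 28 days (1951 is not a leap year): 491 − 28 = 463 left.
January 1951 has 31 days: 463 − 31 = 432 left.
December 1950 has 31 days: 432 − 31 = 401 left.
November 1950 has 30 days: 401 − 30 = 371 left.
October 1950 has 31 days: 371 − 31 = 340 left.
September 1950 has 30 days: 340 − 30 = 310 left.
August 1950 has 31 days: 310 − 31 = 279 left.
July 1950 has 31 days: 279 − 31 = 248 left.
June 1950 has 30 days: 248 − 30 = 218 left.
May 1950 has 31 days: 218 − 31 = 187 left.
April 1950 has 30 days: 187 − 30 = 157 left.
March 1950 has 31 days: 157 − 31 = 126 left.
February 1950 has 28 days (1950 is not a leap year): 126 − 28 = 98 left.
January 1950 has 31 days: 98 − 31 = 67 left.
December 1949 has 31 days: 67 − 31 = 36 left.
November 1949 has 30 days: 36 − 30 = 6 left.
October 1949 has 31 days; 31 − 6 = 25 → October 25, 1949.
Counting forward 3 months from October 25, 1949:
month 10 + 3 = 13, which is month 1 of year 1950 → January 1950.
Day 25 is valid in January, giving January 25, 1950.
Subtracting 559 days from January 25, 1950:
Going back 25 days from January 25, 1950 reaches the end of the previous month; 559 − 25 = 534 left.
December 1949 has 31 days: 534 − 31 = 503 left.
November 1949 has 30 days: 503 − 30 = 473 left.
October 1949 has 31 days: 473 − 31 = 442 left.
September 1949 has 30 days: 442 − 30 = 412 left.
August 1949 has 31 days: 412 − 31 = 381 left.
July 1949 has 31 days: 381 − 31 = 350 left.
June 1949 has 30 days: 350 − 30 = 320 left.
May 1949 has 31 days: 320 − 31 = 289 left.
April 1949 has 30 days: 289 − 30 = 259 left.
March 1949 has 31 days: 259 − 31 = 228 left.
February 1949 has 28 days (1949 is not a leap year): 228 − 28 = 200 left.
January 1949 has 31 days: 200 − 31 = 169 left.
December 1948 has 31 days: 169 − 31 = 138 left.
November 1948 has 30 days: 138 − 30 = 108 left.
October 1948 has 31 days: 108 − 31 = 77 left.
September 1948 has 30 days: 77 − 30 = 47 left.
August 1948 has 31 days: 47 − 31 = 16 left.
July 1948 has 31 days; 31 − 16 = 15 → July 15, 1948.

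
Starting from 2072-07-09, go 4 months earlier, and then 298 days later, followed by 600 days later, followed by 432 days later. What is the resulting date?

Subtracting 4 months from July 9, 2072:
month 7 − 4 = 3 → March 2072.
Day 9 is valid in March, giving March 9, 2072.
Adding 298 days from March 9, 2072:
March has 31 days, so 31 − 9 = 22 days remain after March 9, 2072; 298 − 22 = 276 left.
April 2072 has 30 days: 276 − 30 = 246 left.
May 2072 has 31 days: 246 − 31 = 215 left.
June 2072 has 30 days: 215 − 30 = 185 left.
July 2072 has 31 days: 185 − 31 = 154 left.
August 2072 has 31 days: 154 − 31 = 123 left.
September 2072 has 30 days: 123 − 30 = 93 left.
October 2072 has 31 days: 93 − 31 = 62 left.
November 2072 has 30 days: 62 − 30 = 32 left.
December 2072 has 31 days: 32 − 31 = 1 left.
1 day into January 2073 → January 1, 2073.
Counting forward 600 days from January 1, 2073:
January has 31 days, so 31 − 1 = 30 days remain after January 1, 2073; 600 − 30 = 570 left.
February 2073 has 28 days (2073 is not a leap year): 570 − 28 = 542 left.
March 2073 has 31 days: 542 − 31 = 511 left.
April 2073 has 30 days: 511 − 30 = 481 left.
May 2073 has 31 days: 481 − 31 = 450 left.
June 2073 has 30 days: 450 − 30 = 420 left.
July 2073 has 31 days: 420 − 31 = 389 left.
August 2073 has 31 days: 389 − 31 = 358 left.
September 2073 has 30 days: 358 − 30 = 328 left.
October 2073 has 31 days: 328 − 31 = 297 left.
November 2073 has 30 days: 297 − 30 = 267 left.
December 2073 has 31 days: 267 − 31 = 236 left.
January 2074 has 31 days: 236 − 31 = 205 left.
February 2074 has 28 days (2074 is not a leap year): 205 − 28 = 177 left.
March 2074 has 31 days: 177 − 31 = 146 left.
April 2074 has 30 days: 146 − 30 = 116 left.
May 2074 has 31 days: 116 − 31 = 85 left.
June 2074 has 30 days: 85 − 30 = 55 left.
July 2074 has 31 days: 55 − 31 = 24 left.
24 days into August 2074 → August 24, 2074.
Counting forward 432 days from August 24, 2074:
August has 31 days, so 31 − 24 = 7 days remain after August 24, 2074; 432 − 7 = 425 left.
September 2074 has 30 days: 425 − 30 = 395 left.
October 2074 has 31 days: 395 − 31 = 364 left.
November 2074 has 30 days: 364 − 30 = 334 left.
December 2074 has 31 days: 334 − 31 = 303 left.
January 2075 has 31 days: 303 − 31 = 272 left.
February 2075 has 28 days (2075 is not a leap year): 272 − 28 = 244 left.
March 2075 has 31 days: 244 − 31 = 213 left.
April 2075 has 30 days: 213 − 30 = 183 left.
May 2075 has 31 days: 183 − 31 = 152 left.
June 2075 has 30 days: 152 − 30 = 122 left.
July 2075 has 31 days: 122 − 31 = 91 left.
August 2075 has 31 days: 91 − 31 = 60 left.
September 2075 has 30 days: 60 − 30 = 30 left.
30 days into October 2075 → October 30, 2075.

October 30, 2075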